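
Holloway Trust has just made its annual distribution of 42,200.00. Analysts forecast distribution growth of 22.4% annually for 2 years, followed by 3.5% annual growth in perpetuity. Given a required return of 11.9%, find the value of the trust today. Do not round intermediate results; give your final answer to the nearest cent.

D_1 = 51652.80000
D_2 = 63223.02720
Terminal value at year 2: TV = D_2×(1+g_2)/(r−g_2) = 65435.83315/0.084 = 778998.01371
P_0 = D_1/(1+r)^1 + D_2/(1+r)^2 + TV/(1+r)^2
    = 46159.78552 + 50491.13269 + 622122.88493 = 718773.80314

718773.80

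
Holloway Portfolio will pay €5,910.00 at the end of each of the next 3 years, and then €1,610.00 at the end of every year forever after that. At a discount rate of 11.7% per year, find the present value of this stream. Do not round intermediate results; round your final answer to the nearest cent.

PV of 3-year annuity: €5,910.00 × [1 − (1+0.117)^−3] / 0.117 = 14268.32161
Perpetuity value at year 3: €1,610.00 / 0.117 = 13760.68376
PV of perpetuity: 13760.68376 / (1+0.117)^3 = 9873.71290
Total PV = 14268.32161 + 9873.71290 = 24142.03451

€24142.03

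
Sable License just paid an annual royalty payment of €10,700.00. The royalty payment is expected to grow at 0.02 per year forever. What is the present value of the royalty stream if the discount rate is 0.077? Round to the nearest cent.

D₁ = D₀ × (1 + g) = €10,700.00 × 1.02 = €10,914.0000
Growing perpetuity: P = D₁ / (r − g) = €10,914.0000 / (0.077 − 0.02) = €191,473.68

€191473.68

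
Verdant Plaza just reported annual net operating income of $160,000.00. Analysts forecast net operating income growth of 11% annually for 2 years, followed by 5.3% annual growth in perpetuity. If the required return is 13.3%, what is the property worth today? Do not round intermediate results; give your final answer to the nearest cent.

D_1 = 177600.00000
D_2 = 197136.00000
Terminal value at year 2: TV = D_2×(1+g_2)/(r−g_2) = 207584.20800/0.08 = 2594802.60000
P_0 = D_1/(1+r)^1 + D_2/(1+r)^2 + TV/(1+r)^2
    = 156751.98588 + 153569.90673 + 2021363.89733 = 2331685.78994

$2331685.79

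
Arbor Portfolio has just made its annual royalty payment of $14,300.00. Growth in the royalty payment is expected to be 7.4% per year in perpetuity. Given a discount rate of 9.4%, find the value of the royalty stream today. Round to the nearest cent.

$767910.00

D₁ = D₀ × (1 + g) = $14,300.00 × 1.074 = $15,358.2000
Growing perpetuity: P = D₁ / (r − g) = $15,358.2000 / (0.094 − 0.074) = $767,910.00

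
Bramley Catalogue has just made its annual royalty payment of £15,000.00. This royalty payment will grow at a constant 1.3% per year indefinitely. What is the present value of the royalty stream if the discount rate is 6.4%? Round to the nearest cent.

D₁ = D₀ × (1 + g) = £15,000.00 × 1.013 = £15,195.0000
Growing perpetuity: P = D₁ / (r − g) = £15,195.0000 / (0.064 − 0.013) = £297,941.18

£297941.18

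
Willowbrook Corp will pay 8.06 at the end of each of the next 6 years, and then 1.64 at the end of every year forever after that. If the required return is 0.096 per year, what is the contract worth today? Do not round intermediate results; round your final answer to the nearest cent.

45.37

PV of 6-year annuity: 8.06 × [1 − (1+0.096)^−6] / 0.096 = 35.51874
Perpetuity value at year 6: 1.64 / 0.096 = 17.08333
PV of perpetuity: 17.08333 / (1+0.096)^6 = 9.85620
Total PV = 35.51874 + 9.85620 = 45.37494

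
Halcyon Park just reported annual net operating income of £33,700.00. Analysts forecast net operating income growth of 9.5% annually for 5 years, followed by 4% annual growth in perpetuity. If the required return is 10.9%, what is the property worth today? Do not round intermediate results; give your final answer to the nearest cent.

D_1 = 36901.50000
D_2 = 40407.14250
D_3 = 44245.82104
D_4 = 48449.17404
D_5 = 53051.84557
Terminal value at year 5: TV = D_5×(1+g_2)/(r−g_2) = 55173.91939/0.069 = 799622.02018
P_0 = D_1/(1+r)^1 + D_2/(1+r)^2 + D_3/(1+r)^3 + D_4/(1+r)^4 + D_5/(1+r)^5 + TV/(1+r)^5
    = 33274.57169 + 32854.51397 + 32439.75906 + 32030.24001 + 31625.89072 + 476680.09208 = 638905.06754

£638905.07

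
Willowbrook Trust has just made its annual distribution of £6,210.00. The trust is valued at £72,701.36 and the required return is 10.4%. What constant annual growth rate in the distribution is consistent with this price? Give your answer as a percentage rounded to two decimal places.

1.71%

P = D₀(1+g)/(r−g) ⇒ P(r−g) = D₀(1+g) ⇒ g(P+D₀) = P·r − D₀
g = (P·r − D₀)/(P + D₀) = (£72,701.36×0.104 − £6,210.00) / (£72,701.36 + £6,210.00) = 0.017120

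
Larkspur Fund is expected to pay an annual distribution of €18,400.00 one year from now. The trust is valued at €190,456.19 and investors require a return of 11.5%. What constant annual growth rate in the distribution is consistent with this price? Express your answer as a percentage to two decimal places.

1.84%

P = D₁/(r−g) ⇒ g = r − D₁/P = 0.115 − €18,400.00/€190,456.19 = 0.018390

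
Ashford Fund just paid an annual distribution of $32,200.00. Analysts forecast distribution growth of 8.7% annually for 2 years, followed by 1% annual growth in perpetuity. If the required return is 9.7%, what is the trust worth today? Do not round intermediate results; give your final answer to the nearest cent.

$430554.00

D_1 = 35001.40000
D_2 = 38046.52180
Terminal value at year 2: TV = D_2×(1+g_2)/(r−g_2) = 38426.98702/0.087 = 441689.50595
P_0 = D_1/(1+r)^1 + D_2/(1+r)^2 + TV/(1+r)^2
    = 31906.47220 + 31615.62013 + 367031.91181 = 430554.00413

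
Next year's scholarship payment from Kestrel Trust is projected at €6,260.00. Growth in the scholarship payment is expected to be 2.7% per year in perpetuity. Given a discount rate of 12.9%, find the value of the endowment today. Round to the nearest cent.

€61372.55

Growing perpetuity: P = D₁ / (r − g) = €6,260.0000 / (0.129 − 0.027) = €61,372.55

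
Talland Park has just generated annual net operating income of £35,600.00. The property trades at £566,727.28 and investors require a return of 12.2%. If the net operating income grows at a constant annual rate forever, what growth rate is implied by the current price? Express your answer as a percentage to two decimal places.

5.57%

P = D₀(1+g)/(r−g) ⇒ P(r−g) = D₀(1+g) ⇒ g(P+D₀) = P·r − D₀
g = (P·r − D₀)/(P + D₀) = (£566,727.28×0.122 − £35,600.00) / (£566,727.28 + £35,600.00) = 0.055685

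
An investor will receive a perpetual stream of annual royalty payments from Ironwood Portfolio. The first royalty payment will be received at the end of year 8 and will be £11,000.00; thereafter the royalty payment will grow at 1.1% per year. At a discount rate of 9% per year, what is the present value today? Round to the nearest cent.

£76169.33

Value at end of year 7: C₁ / (r − g) = £11,000.00 / (0.09 − 0.011) = £139,240.5063
Discount to today: PV = £139,240.5063 / (1 + 0.09)^7 = £139,240.5063 / 1.828039 = £76,169.33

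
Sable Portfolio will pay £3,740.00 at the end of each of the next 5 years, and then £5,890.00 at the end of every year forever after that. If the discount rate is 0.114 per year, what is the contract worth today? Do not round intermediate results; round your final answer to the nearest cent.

£43799.80

PV of 5-year annuity: £3,740.00 × [1 − (1+0.114)^−5] / 0.114 = 13684.68807
Perpetuity value at year 5: £5,890.00 / 0.114 = 51666.66667
PV of perpetuity: 51666.66667 / (1+0.114)^5 = 30115.11246
Total PV = 13684.68807 + 30115.11246 = 43799.80053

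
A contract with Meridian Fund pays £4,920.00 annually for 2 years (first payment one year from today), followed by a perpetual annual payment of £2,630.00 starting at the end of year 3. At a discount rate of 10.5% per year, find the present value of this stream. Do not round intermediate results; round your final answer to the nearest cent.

PV of 2-year annuity: £4,920.00 × [1 − (1+0.105)^−2] / 0.105 = 8481.89022
Perpetuity value at year 2: £2,630.00 / 0.105 = 25047.61905
PV of perpetuity: 25047.61905 / (1+0.105)^2 = 20513.60050
Total PV = 8481.89022 + 20513.60050 = 28995.49071

£28995.49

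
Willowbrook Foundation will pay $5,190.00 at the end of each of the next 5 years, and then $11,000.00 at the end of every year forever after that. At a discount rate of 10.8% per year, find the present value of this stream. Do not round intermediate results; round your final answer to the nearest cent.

$80270.22

PV of 5-year annuity: $5,190.00 × [1 − (1+0.108)^−5] / 0.108 = 19278.60302
Perpetuity value at year 5: $11,000.00 / 0.108 = 101851.85185
PV of perpetuity: 101851.85185 / (1+0.108)^5 = 60991.61423
Total PV = 19278.60302 + 60991.61423 = 80270.21725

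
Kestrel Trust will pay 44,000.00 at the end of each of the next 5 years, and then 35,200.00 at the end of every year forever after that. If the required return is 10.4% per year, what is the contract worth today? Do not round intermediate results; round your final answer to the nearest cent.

PV of 5-year annuity: 44,000.00 × [1 − (1+0.104)^−5] / 0.104 = 165104.09174
Perpetuity value at year 5: 35,200.00 / 0.104 = 338461.53846
PV of perpetuity: 338461.53846 / (1+0.104)^5 = 206378.26507
Total PV = 165104.09174 + 206378.26507 = 371482.35681

371482.36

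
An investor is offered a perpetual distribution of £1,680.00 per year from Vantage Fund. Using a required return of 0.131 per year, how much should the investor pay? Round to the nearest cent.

£12824.43

Level perpetuity: PV = C / r = £1,680.00 / 0.131 = £12,824.43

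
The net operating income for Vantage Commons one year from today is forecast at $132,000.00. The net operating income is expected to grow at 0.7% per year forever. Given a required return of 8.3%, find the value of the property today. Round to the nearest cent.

$1736842.11

Growing perpetuity: P = D₁ / (r − g) = $132,000.0000 / (0.083 − 0.007) = $1,736,842.11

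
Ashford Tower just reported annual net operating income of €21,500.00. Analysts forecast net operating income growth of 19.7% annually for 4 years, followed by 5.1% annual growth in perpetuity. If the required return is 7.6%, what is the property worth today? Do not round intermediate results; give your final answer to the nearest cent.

D_1 = 25735.50000
D_2 = 30805.39350
D_3 = 36874.05602
D_4 = 44138.24506
Terminal value at year 4: TV = D_4×(1+g_2)/(r−g_2) = 46389.29555/0.025 = 1855571.82213
P_0 = D_1/(1+r)^1 + D_2/(1+r)^2 + D_3/(1+r)^3 + D_4/(1+r)^4 + TV/(1+r)^4
    = 23917.75093 + 26607.38649 + 29599.48107 + 32928.04725 + 1384295.10622 = 1497347.77195

€1497347.77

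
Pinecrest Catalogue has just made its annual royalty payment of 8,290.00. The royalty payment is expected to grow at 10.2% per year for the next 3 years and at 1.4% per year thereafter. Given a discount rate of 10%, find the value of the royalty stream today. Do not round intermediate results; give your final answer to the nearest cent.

123239.55

D_1 = 9135.58000
D_2 = 10067.40916
D_3 = 11094.28489
Terminal value at year 3: TV = D_3×(1+g_2)/(r−g_2) = 11249.60488/0.086 = 130809.35910
P_0 = D_1/(1+r)^1 + D_2/(1+r)^2 + D_3/(1+r)^3 + TV/(1+r)^3
    = 8305.07273 + 8320.17286 + 8335.30045 + 98279.00759 = 123239.55362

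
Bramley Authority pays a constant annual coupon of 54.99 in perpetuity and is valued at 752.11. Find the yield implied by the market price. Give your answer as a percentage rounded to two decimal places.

7.31%

P = C/r ⇒ r = C/P = 54.99/752.11 = 0.073114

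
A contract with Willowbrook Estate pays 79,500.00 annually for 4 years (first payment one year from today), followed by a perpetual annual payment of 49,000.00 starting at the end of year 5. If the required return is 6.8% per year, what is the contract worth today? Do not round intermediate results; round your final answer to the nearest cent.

PV of 4-year annuity: 79,500.00 × [1 − (1+0.068)^−4] / 0.068 = 270503.59583
Perpetuity value at year 4: 49,000.00 / 0.068 = 720588.23529
PV of perpetuity: 720588.23529 / (1+0.068)^4 = 553862.74856
Total PV = 270503.59583 + 553862.74856 = 824366.34439

824366.34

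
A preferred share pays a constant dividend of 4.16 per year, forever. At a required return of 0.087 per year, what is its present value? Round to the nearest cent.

47.82

Level perpetuity: PV = C / r = 4.16 / 0.087 = 47.82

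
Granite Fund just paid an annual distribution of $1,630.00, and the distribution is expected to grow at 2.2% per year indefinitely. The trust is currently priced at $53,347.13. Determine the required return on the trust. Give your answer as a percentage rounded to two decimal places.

D₁ = $1,630.00 × 1.022 = $1,665.8600
P = D₁/(r − g) ⇒ r = D₁/P + g = $1,665.8600/$53,347.13 + 0.022 = 0.031227 + 0.022 = 0.053227

5.32%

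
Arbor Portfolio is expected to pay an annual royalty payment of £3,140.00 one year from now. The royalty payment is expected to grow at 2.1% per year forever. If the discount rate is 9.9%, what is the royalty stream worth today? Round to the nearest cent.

£40256.41

Growing perpetuity: P = D₁ / (r − g) = £3,140.0000 / (0.099 − 0.021) = £40,256.41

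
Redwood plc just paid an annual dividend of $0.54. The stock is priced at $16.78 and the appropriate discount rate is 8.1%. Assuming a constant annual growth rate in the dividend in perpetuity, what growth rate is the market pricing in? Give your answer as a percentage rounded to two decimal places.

4.73%

P = D₀(1+g)/(r−g) ⇒ P(r−g) = D₀(1+g) ⇒ g(P+D₀) = P·r − D₀
g = (P·r − D₀)/(P + D₀) = ($16.78×0.081 − $0.54) / ($16.78 + $0.54) = 0.047297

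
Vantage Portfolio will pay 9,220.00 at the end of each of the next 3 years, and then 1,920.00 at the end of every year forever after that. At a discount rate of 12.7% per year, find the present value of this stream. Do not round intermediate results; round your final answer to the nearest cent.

32442.71

PV of 3-year annuity: 9,220.00 × [1 − (1+0.127)^−3] / 0.127 = 21881.20383
Perpetuity value at year 3: 1,920.00 / 0.127 = 15118.11024
PV of perpetuity: 15118.11024 / (1+0.127)^3 = 10561.50380
Total PV = 21881.20383 + 10561.50380 = 32442.70763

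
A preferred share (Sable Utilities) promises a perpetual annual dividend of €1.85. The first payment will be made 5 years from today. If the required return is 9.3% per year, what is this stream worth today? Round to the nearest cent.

€13.94

Value at end of year 4: C / r = €1.85 / 0.093 = €19.8925
Discount to today: PV = €19.8925 / (1 + 0.093)^4 = €19.8925 / 1.427186 = €13.94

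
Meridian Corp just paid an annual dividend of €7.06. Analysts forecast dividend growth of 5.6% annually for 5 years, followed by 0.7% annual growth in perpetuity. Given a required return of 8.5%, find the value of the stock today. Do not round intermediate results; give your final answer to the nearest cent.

€112.17

D_1 = 7.45536
D_2 = 7.87286
D_3 = 8.31374
D_4 = 8.77931
D_5 = 9.27095
Terminal value at year 5: TV = D_5×(1+g_2)/(r−g_2) = 9.33585/0.078 = 119.69036
P_0 = D_1/(1+r)^1 + D_2/(1+r)^2 + D_3/(1+r)^3 + D_4/(1+r)^4 + D_5/(1+r)^5 + TV/(1+r)^5
    = 6.87130 + 6.68764 + 6.50889 + 6.33492 + 6.16560 + 79.59952 = 112.16789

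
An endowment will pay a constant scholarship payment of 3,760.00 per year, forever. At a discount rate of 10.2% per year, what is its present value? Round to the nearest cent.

36862.75

Level perpetuity: PV = C / r = 3,760.00 / 0.102 = 36,862.75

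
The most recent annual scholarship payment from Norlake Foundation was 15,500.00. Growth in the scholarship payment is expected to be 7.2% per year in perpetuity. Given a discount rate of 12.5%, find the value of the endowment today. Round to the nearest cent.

313509.43

D₁ = D₀ × (1 + g) = 15,500.00 × 1.072 = 16,616.0000
Growing perpetuity: P = D₁ / (r − g) = 16,616.0000 / (0.125 − 0.072) = 313,509.43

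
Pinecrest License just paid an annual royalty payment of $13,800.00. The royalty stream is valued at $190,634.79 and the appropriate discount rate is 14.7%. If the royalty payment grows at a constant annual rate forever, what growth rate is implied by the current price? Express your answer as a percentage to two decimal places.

P = D₀(1+g)/(r−g) ⇒ P(r−g) = D₀(1+g) ⇒ g(P+D₀) = P·r − D₀
g = (P·r − D₀)/(P + D₀) = ($190,634.79×0.147 − $13,800.00) / ($190,634.79 + $13,800.00) = 0.069574

6.96%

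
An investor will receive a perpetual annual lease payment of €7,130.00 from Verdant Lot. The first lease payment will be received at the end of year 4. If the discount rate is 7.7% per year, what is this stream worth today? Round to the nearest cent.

Value at end of year 3: C / r = €7,130.00 / 0.077 = €92,597.4026
Discount to today: PV = €92,597.4026 / (1 + 0.077)^3 = €92,597.4026 / 1.249244 = €74,122.78

€74122.78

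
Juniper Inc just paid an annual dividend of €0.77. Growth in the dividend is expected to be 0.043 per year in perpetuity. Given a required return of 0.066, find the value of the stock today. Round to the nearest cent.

€34.92

D₁ = D₀ × (1 + g) = €0.77 × 1.043 = €0.8031
Growing perpetuity: P = D₁ / (r − g) = €0.8031 / (0.066 − 0.043) = €34.92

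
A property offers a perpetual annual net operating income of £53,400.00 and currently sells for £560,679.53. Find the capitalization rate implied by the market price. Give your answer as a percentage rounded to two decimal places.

9.52%

P = C/r ⇒ r = C/P = £53,400.00/£560,679.53 = 0.095242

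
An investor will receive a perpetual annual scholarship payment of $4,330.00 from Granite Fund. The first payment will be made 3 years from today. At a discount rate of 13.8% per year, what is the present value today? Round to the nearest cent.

Value at end of year 2: C / r = $4,330.00 / 0.138 = $31,376.8116
Discount to today: PV = $31,376.8116 / (1 + 0.138)^2 = $31,376.8116 / 1.295044 = $24,228.37

$24228.37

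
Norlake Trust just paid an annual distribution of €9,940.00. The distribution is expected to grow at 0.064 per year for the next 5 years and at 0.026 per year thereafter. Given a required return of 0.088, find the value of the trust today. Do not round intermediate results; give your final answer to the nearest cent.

D_1 = 10576.16000
D_2 = 11253.03424
D_3 = 11973.22843
D_4 = 12739.51505
D_5 = 13554.84401
Terminal value at year 5: TV = D_5×(1+g_2)/(r−g_2) = 13907.26996/0.062 = 224310.80578
P_0 = D_1/(1+r)^1 + D_2/(1+r)^2 + D_3/(1+r)^3 + D_4/(1+r)^4 + D_5/(1+r)^5 + TV/(1+r)^5
    = 9720.73529 + 9506.30731 + 9296.60935 + 9091.53709 + 8890.98848 + 147131.51899 = 193637.69651

€193637.70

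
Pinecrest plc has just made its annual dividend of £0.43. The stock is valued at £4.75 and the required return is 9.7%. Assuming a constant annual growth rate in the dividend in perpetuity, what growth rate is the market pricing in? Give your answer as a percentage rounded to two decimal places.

P = D₀(1+g)/(r−g) ⇒ P(r−g) = D₀(1+g) ⇒ g(P+D₀) = P·r − D₀
g = (P·r − D₀)/(P + D₀) = (£4.75×0.097 − £0.43) / (£4.75 + £0.43) = 0.005936

0.59%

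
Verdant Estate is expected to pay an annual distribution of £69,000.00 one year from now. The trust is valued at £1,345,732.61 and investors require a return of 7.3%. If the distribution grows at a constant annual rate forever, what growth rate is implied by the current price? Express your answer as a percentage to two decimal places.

2.17%

P = D₁/(r−g) ⇒ g = r − D₁/P = 0.073 − £69,000.00/£1,345,732.61 = 0.021727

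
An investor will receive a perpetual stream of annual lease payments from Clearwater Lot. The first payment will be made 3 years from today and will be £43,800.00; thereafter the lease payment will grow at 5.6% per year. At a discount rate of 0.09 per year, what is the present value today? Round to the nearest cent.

Value at end of year 2: C₁ / (r − g) = £43,800.00 / (0.09 − 0.056) = £1,288,235.2941
Discount to today: PV = £1,288,235.2941 / (1 + 0.09)^2 = £1,288,235.2941 / 1.188100 = £1,084,281.87

£1084281.87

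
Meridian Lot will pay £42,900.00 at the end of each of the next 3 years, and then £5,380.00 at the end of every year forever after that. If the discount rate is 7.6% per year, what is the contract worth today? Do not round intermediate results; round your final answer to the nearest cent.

PV of 3-year annuity: £42,900.00 × [1 − (1+0.076)^−3] / 0.076 = 111360.30499
Perpetuity value at year 3: £5,380.00 / 0.076 = 70789.47368
PV of perpetuity: 70789.47368 / (1+0.076)^3 = 56824.00886
Total PV = 111360.30499 + 56824.00886 = 168184.31386

£168184.31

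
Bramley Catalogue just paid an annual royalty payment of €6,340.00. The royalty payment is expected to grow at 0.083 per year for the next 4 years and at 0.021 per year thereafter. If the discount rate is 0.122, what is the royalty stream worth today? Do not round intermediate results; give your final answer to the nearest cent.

D_1 = 6866.22000
D_2 = 7436.11626
D_3 = 8053.31391
D_4 = 8721.73896
Terminal value at year 4: TV = D_4×(1+g_2)/(r−g_2) = 8904.89548/0.101 = 88167.28200
P_0 = D_1/(1+r)^1 + D_2/(1+r)^2 + D_3/(1+r)^3 + D_4/(1+r)^4 + TV/(1+r)^4
    = 6119.62567 + 5906.91141 + 5701.59096 + 5503.40731 + 55633.45414 = 78864.98949

€78864.99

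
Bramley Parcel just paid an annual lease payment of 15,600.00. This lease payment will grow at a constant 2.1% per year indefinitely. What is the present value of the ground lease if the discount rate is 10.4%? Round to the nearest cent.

D₁ = D₀ × (1 + g) = 15,600.00 × 1.021 = 15,927.6000
Growing perpetuity: P = D₁ / (r − g) = 15,927.6000 / (0.104 − 0.021) = 191,898.80

191898.80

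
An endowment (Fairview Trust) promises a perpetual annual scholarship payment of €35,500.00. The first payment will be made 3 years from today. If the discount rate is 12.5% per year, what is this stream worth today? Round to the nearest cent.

Value at end of year 2: C / r = €35,500.00 / 0.125 = €284,000.0000
Discount to today: PV = €284,000.0000 / (1 + 0.125)^2 = €284,000.0000 / 1.265625 = €224,395.06

€224395.06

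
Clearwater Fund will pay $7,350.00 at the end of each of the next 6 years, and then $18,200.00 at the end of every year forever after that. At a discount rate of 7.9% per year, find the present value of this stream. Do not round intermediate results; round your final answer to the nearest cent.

PV of 6-year annuity: $7,350.00 × [1 − (1+0.079)^−6] / 0.079 = 34081.49012
Perpetuity value at year 6: $18,200.00 / 0.079 = 230379.74684
PV of perpetuity: 230379.74684 / (1+0.079)^6 = 145987.48560
Total PV = 34081.49012 + 145987.48560 = 180068.97571

$180068.98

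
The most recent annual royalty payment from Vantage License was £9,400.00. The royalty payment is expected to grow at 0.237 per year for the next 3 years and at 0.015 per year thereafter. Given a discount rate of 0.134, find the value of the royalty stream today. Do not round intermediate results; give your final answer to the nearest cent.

£137707.91

D_1 = 11627.80000
D_2 = 14383.58860
D_3 = 17792.49910
Terminal value at year 3: TV = D_3×(1+g_2)/(r−g_2) = 18059.38658/0.119 = 151759.55113
P_0 = D_1/(1+r)^1 + D_2/(1+r)^2 + D_3/(1+r)^3 + TV/(1+r)^3
    = 10253.79189 + 11185.13277 + 12201.06635 + 104067.91886 = 137707.90987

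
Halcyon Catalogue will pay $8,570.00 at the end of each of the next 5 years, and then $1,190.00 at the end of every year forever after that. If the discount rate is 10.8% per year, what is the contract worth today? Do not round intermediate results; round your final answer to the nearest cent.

PV of 5-year annuity: $8,570.00 × [1 − (1+0.108)^−5] / 0.108 = 31833.83968
Perpetuity value at year 5: $1,190.00 / 0.108 = 11018.51852
PV of perpetuity: 11018.51852 / (1+0.108)^5 = 6598.18372
Total PV = 31833.83968 + 6598.18372 = 38432.02340

$38432.02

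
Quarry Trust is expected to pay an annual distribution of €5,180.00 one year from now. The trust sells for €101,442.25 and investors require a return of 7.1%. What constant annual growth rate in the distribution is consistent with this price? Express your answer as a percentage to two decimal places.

P = D₁/(r−g) ⇒ g = r − D₁/P = 0.071 − €5,180.00/€101,442.25 = 0.019936

1.99%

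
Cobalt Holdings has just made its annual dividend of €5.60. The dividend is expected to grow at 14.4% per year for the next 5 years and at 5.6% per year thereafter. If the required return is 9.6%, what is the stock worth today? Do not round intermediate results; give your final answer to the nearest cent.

€215.08

D_1 = 6.40640
D_2 = 7.32892
D_3 = 8.38429
D_4 = 9.59162
D_5 = 10.97282
Terminal value at year 5: TV = D_5×(1+g_2)/(r−g_2) = 11.58730/0.04 = 289.68238
P_0 = D_1/(1+r)^1 + D_2/(1+r)^2 + D_3/(1+r)^3 + D_4/(1+r)^4 + D_5/(1+r)^5 + TV/(1+r)^5
    = 5.84526 + 6.10125 + 6.36846 + 6.64737 + 6.93850 + 183.17631 = 215.07714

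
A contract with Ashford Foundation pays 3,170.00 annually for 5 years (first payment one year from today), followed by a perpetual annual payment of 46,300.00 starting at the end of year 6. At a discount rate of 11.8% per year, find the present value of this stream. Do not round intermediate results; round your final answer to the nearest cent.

236125.47

PV of 5-year annuity: 3,170.00 × [1 − (1+0.118)^−5] / 0.118 = 11483.98529
Perpetuity value at year 5: 46,300.00 / 0.118 = 392372.88136
PV of perpetuity: 392372.88136 / (1+0.118)^5 = 224641.48737
Total PV = 11483.98529 + 224641.48737 = 236125.47266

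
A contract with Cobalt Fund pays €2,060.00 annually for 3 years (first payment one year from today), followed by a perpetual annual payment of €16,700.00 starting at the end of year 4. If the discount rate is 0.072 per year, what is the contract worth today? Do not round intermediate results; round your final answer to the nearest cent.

PV of 3-year annuity: €2,060.00 × [1 − (1+0.072)^−3] / 0.072 = 5386.39747
Perpetuity value at year 3: €16,700.00 / 0.072 = 231944.44444
PV of perpetuity: 231944.44444 / (1+0.072)^3 = 188278.01835
Total PV = 5386.39747 + 188278.01835 = 193664.41582

€193664.42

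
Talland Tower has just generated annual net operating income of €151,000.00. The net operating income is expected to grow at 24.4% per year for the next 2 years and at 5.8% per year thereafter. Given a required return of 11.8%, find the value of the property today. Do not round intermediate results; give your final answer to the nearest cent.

€3651588.79

D_1 = 187844.00000
D_2 = 233677.93600
Terminal value at year 2: TV = D_2×(1+g_2)/(r−g_2) = 247231.25629/0.06 = 4120520.93813
P_0 = D_1/(1+r)^1 + D_2/(1+r)^2 + TV/(1+r)^2
    = 168017.88909 + 186953.71559 + 3296617.18483 = 3651588.78951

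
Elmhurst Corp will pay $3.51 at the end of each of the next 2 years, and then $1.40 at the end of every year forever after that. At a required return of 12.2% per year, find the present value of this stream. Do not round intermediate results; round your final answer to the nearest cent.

PV of 2-year annuity: $3.51 × [1 − (1+0.122)^−2] / 0.122 = 5.91653
Perpetuity value at year 2: $1.40 / 0.122 = 11.47541
PV of perpetuity: 11.47541 / (1+0.122)^2 = 9.11554
Total PV = 5.91653 + 9.11554 = 15.03207

$15.03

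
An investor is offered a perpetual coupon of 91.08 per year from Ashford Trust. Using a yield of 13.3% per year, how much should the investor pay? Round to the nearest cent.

684.81

Level perpetuity: PV = C / r = 91.08 / 0.133 = 684.81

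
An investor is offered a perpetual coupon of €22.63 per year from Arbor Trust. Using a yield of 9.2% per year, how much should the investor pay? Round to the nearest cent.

Level perpetuity: PV = C / r = €22.63 / 0.092 = €245.98

€245.98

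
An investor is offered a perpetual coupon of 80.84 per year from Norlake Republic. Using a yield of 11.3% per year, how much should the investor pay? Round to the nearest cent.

Level perpetuity: PV = C / r = 80.84 / 0.113 = 715.40

715.40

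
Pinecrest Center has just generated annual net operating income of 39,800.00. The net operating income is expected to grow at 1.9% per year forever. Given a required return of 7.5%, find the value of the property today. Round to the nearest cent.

724217.86

D₁ = D₀ × (1 + g) = 39,800.00 × 1.019 = 40,556.2000
Growing perpetuity: P = D₁ / (r − g) = 40,556.2000 / (0.075 − 0.019) = 724,217.86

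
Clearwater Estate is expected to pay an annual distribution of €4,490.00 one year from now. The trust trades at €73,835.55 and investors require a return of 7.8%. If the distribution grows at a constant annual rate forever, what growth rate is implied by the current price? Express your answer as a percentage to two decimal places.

P = D₁/(r−g) ⇒ g = r − D₁/P = 0.078 − €4,490.00/€73,835.55 = 0.017189

1.72%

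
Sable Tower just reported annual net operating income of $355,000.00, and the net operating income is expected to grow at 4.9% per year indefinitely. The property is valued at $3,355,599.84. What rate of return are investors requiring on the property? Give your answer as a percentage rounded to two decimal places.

16.00%

D₁ = $355,000.00 × 1.049 = $372,395.0000
P = D₁/(r − g) ⇒ r = D₁/P + g = $372,395.0000/$3,355,599.84 + 0.049 = 0.110977 + 0.049 = 0.159977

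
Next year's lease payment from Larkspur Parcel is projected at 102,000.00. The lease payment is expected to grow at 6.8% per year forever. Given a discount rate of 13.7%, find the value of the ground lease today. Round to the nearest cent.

Growing perpetuity: P = D₁ / (r − g) = 102,000.0000 / (0.137 − 0.068) = 1,478,260.87

1478260.87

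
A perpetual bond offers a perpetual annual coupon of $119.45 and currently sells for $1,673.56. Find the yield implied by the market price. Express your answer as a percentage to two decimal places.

P = C/r ⇒ r = C/P = $119.45/$1,673.56 = 0.071375

7.14%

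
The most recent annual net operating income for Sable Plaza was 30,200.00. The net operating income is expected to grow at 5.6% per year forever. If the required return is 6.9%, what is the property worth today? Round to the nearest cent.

2453169.23

D₁ = D₀ × (1 + g) = 30,200.00 × 1.056 = 31,891.2000
Growing perpetuity: P = D₁ / (r − g) = 31,891.2000 / (0.069 − 0.056) = 2,453,169.23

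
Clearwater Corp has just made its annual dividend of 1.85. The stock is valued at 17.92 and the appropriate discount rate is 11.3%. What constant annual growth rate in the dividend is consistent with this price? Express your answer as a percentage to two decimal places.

0.88%

P = D₀(1+g)/(r−g) ⇒ P(r−g) = D₀(1+g) ⇒ g(P+D₀) = P·r − D₀
g = (P·r − D₀)/(P + D₀) = (17.92×0.113 − 1.85) / (17.92 + 1.85) = 0.008850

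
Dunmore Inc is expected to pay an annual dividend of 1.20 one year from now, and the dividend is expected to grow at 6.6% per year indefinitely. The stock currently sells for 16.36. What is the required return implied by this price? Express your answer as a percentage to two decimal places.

P = D₁/(r − g) ⇒ r = D₁/P + g = 1.2000/16.36 + 0.066 = 0.073350 + 0.066 = 0.139350

13.93%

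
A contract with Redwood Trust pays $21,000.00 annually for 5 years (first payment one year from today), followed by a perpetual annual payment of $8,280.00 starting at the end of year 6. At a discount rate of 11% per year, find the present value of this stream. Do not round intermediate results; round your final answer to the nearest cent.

$122284.54

PV of 5-year annuity: $21,000.00 × [1 − (1+0.11)^−5] / 0.11 = 77613.83737
Perpetuity value at year 5: $8,280.00 / 0.11 = 75272.72727
PV of perpetuity: 75272.72727 / (1+0.11)^5 = 44670.69997
Total PV = 77613.83737 + 44670.69997 = 122284.53734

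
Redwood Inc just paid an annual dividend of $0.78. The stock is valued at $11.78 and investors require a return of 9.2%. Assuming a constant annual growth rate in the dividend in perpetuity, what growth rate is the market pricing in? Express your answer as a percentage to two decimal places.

2.42%

P = D₀(1+g)/(r−g) ⇒ P(r−g) = D₀(1+g) ⇒ g(P+D₀) = P·r − D₀
g = (P·r − D₀)/(P + D₀) = ($11.78×0.092 − $0.78) / ($11.78 + $0.78) = 0.024185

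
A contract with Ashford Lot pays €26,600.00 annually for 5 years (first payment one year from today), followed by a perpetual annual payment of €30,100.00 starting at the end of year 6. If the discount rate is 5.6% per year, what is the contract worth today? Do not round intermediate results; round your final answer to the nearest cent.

PV of 5-year annuity: €26,600.00 × [1 − (1+0.056)^−5] / 0.056 = 113278.75360
Perpetuity value at year 5: €30,100.00 / 0.056 = 537500.00000
PV of perpetuity: 537500.00000 / (1+0.056)^5 = 409316.14724
Total PV = 113278.75360 + 409316.14724 = 522594.90084

€522594.90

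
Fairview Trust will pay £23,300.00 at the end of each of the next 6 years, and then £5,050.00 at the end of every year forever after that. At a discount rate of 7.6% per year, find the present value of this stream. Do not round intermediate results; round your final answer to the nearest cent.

£151848.55

PV of 6-year annuity: £23,300.00 × [1 − (1+0.076)^−6] / 0.076 = 109032.73793
Perpetuity value at year 6: £5,050.00 / 0.076 = 66447.36842
PV of perpetuity: 66447.36842 / (1+0.076)^6 = 42815.80934
Total PV = 109032.73793 + 42815.80934 = 151848.54727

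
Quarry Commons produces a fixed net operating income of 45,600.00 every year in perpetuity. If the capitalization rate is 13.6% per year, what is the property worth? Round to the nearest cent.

Level perpetuity: PV = C / r = 45,600.00 / 0.136 = 335,294.12

335294.12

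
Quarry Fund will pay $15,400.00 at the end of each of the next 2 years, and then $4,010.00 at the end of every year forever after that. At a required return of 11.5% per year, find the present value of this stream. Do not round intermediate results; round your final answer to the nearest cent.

PV of 2-year annuity: $15,400.00 × [1 − (1+0.115)^−2] / 0.115 = 26198.79748
Perpetuity value at year 2: $4,010.00 / 0.115 = 34869.56522
PV of perpetuity: 34869.56522 / (1+0.115)^2 = 28047.67055
Total PV = 26198.79748 + 28047.67055 = 54246.46803

$54246.47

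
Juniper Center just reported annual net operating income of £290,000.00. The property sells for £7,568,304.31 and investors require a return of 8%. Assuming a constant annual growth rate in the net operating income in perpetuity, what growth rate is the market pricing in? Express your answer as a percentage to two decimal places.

4.01%

P = D₀(1+g)/(r−g) ⇒ P(r−g) = D₀(1+g) ⇒ g(P+D₀) = P·r − D₀
g = (P·r − D₀)/(P + D₀) = (£7,568,304.31×0.08 − £290,000.00) / (£7,568,304.31 + £290,000.00) = 0.040144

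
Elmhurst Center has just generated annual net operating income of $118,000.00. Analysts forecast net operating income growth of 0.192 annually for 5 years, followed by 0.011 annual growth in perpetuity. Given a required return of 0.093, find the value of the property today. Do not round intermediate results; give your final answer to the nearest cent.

D_1 = 140656.00000
D_2 = 167661.95200
D_3 = 199853.04678
D_4 = 238224.83177
D_5 = 283963.99947
Terminal value at year 5: TV = D_5×(1+g_2)/(r−g_2) = 287087.60346/0.082 = 3501068.33488
P_0 = D_1/(1+r)^1 + D_2/(1+r)^2 + D_3/(1+r)^3 + D_4/(1+r)^4 + D_5/(1+r)^5 + TV/(1+r)^5
    = 128688.01464 + 140344.11112 + 153055.97479 + 166919.23326 + 182038.17571 + 2244397.50779 = 3015443.01731

$3015443.02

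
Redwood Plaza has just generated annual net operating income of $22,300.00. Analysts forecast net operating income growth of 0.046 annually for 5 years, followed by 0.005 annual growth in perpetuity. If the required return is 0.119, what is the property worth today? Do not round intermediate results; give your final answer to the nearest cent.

$231791.21

D_1 = 23325.80000
D_2 = 24398.78680
D_3 = 25521.13099
D_4 = 26695.10302
D_5 = 27923.07776
Terminal value at year 5: TV = D_5×(1+g_2)/(r−g_2) = 28062.69315/0.114 = 246163.97497
P_0 = D_1/(1+r)^1 + D_2/(1+r)^2 + D_3/(1+r)^3 + D_4/(1+r)^4 + D_5/(1+r)^5 + TV/(1+r)^5
    = 20845.21895 + 19485.34318 + 18214.18138 + 17025.94613 + 15915.22757 + 140305.29573 = 231791.21294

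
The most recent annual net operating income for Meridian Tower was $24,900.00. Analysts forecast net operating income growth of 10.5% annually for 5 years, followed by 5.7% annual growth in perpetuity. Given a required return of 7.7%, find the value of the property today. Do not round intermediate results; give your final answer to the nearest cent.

$1630710.69

D_1 = 27514.50000
D_2 = 30403.52250
D_3 = 33595.89236
D_4 = 37123.46106
D_5 = 41021.42447
Terminal value at year 5: TV = D_5×(1+g_2)/(r−g_2) = 43359.64567/0.02 = 2167982.28334
P_0 = D_1/(1+r)^1 + D_2/(1+r)^2 + D_3/(1+r)^3 + D_4/(1+r)^4 + D_5/(1+r)^5 + TV/(1+r)^5
    = 25547.35376 + 26211.53752 + 26892.98882 + 27592.15659 + 28309.50142 + 1496157.14993 = 1630710.68803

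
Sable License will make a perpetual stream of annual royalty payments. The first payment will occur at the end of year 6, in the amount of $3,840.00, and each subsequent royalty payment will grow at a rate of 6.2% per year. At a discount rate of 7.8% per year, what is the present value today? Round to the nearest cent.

$164860.81

Value at end of year 5: C₁ / (r − g) = $3,840.00 / (0.078 − 0.062) = $240,000.0000
Discount to today: PV = $240,000.0000 / (1 + 0.078)^5 = $240,000.0000 / 1.455773 = $164,860.81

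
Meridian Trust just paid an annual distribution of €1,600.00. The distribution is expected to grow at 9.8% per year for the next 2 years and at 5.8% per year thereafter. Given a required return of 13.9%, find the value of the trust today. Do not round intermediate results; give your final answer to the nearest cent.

D_1 = 1756.80000
D_2 = 1928.96640
Terminal value at year 2: TV = D_2×(1+g_2)/(r−g_2) = 2040.84645/0.081 = 25195.63520
P_0 = D_1/(1+r)^1 + D_2/(1+r)^2 + TV/(1+r)^2
    = 1542.40562 + 1486.88443 + 19421.28062 = 22450.57068

€22450.57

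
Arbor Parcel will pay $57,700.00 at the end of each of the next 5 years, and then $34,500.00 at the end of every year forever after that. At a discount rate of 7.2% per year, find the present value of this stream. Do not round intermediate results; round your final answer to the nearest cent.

PV of 5-year annuity: $57,700.00 × [1 − (1+0.072)^−5] / 0.072 = 235319.86549
Perpetuity value at year 5: $34,500.00 / 0.072 = 479166.66667
PV of perpetuity: 479166.66667 / (1+0.072)^5 = 338464.14744
Total PV = 235319.86549 + 338464.14744 = 573784.01293

$573784.01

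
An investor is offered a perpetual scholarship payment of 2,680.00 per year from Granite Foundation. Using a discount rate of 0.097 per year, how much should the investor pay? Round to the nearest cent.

Level perpetuity: PV = C / r = 2,680.00 / 0.097 = 27,628.87

27628.87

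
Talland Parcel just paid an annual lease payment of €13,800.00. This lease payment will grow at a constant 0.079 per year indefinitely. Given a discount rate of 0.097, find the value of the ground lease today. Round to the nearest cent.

€827233.33

D₁ = D₀ × (1 + g) = €13,800.00 × 1.079 = €14,890.2000
Growing perpetuity: P = D₁ / (r − g) = €14,890.2000 / (0.097 − 0.079) = €827,233.33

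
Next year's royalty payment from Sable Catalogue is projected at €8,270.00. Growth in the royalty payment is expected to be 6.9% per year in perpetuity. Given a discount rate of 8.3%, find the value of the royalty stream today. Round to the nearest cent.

Growing perpetuity: P = D₁ / (r − g) = €8,270.0000 / (0.083 − 0.069) = €590,714.29

€590714.29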